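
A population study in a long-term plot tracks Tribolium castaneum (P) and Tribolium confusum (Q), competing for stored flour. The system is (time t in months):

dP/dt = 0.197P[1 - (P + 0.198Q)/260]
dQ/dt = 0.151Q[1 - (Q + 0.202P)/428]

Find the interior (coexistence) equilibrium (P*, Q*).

Setting both brackets to zero gives the nullclines P + 0.198Q = 260 and 0.202P + Q = 428.
Substituting Q = 428 - 0.202P into the first: P(1 - 0.198·0.202) = 260 - 0.198·428.
So P* = 175/0.96 = 183, and then Q* = 428 - 0.202·183 = 391.

P* ≈ 183, Q* ≈ 391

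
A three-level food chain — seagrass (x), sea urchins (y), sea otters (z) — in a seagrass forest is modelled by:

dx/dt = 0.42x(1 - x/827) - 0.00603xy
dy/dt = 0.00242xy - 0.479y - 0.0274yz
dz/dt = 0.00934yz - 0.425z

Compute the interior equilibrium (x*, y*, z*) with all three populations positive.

From dz/dt = 0: 0.00934y* = 0.425, so y* = 45.5.
From dx/dt = 0: 0.42(1 - x*/827) = 0.00603·45.5, giving x* = 827·(1 - 0.653) = 287.
From dy/dt = 0: 0.00242·287 - 0.479 = 0.0274z*, so z* = 0.215/0.0274 = 7.84.

x* ≈ 287, y* ≈ 45.5, z* ≈ 7.84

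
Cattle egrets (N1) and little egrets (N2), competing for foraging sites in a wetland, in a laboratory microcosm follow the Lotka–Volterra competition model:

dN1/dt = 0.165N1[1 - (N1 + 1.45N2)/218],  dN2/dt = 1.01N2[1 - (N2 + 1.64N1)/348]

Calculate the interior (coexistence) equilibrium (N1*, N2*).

N1* ≈ 208, N2* ≈ 6.91

Setting both brackets to zero gives the nullclines N1 + 1.45N2 = 218 and 1.64N1 + N2 = 348.
Substituting N2 = 348 - 1.64N1 into the first: N1(1 - 1.45·1.64) = 218 - 1.45·348.
So N1* = -287/-1.38 = 208, and then N2* = 348 - 1.64·208 = 6.91.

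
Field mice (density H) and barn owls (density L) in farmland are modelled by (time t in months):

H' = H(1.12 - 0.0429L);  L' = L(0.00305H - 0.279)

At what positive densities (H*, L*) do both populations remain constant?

H* ≈ 91.5, L* ≈ 26.1

Set dL/dt = 0 with L > 0: 0.00305H - 0.279 = 0, so H* = 0.279/0.00305 = 91.5.
Set dH/dt = 0 with H > 0: 1.12 - 0.0429L = 0, so L* = 1.12/0.0429 = 26.1.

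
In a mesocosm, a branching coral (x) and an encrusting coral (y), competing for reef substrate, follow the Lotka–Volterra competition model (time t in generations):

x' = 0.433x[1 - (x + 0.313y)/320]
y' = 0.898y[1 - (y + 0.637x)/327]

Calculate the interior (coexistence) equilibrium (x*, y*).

x* ≈ 272, y* ≈ 154

Setting both brackets to zero gives the nullclines x + 0.313y = 320 and 0.637x + y = 327.
Substituting y = 327 - 0.637x into the first: x(1 - 0.313·0.637) = 320 - 0.313·327.
So x* = 218/0.801 = 272, and then y* = 327 - 0.637·272 = 154.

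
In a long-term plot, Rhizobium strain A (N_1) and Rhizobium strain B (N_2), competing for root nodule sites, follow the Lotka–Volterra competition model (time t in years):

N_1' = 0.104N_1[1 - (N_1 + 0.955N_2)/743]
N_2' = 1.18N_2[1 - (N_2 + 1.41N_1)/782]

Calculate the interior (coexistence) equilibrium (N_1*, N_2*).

N_1* ≈ 11, N_2* ≈ 766

Setting both brackets to zero gives the nullclines N_1 + 0.955N_2 = 743 and 1.41N_1 + N_2 = 782.
Substituting N_2 = 782 - 1.41N_1 into the first: N_1(1 - 0.955·1.41) = 743 - 0.955·782.
So N_1* = -3.81/-0.347 = 11, and then N_2* = 782 - 1.41·11 = 766.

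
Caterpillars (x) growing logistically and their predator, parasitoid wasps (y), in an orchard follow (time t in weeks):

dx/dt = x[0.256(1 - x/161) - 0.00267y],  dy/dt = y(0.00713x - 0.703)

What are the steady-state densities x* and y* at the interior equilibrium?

From dy/dt = 0 with y > 0: 0.00713x* = 0.703, so x* = 98.6.
Substitute into dx/dt = 0: 0.256(1 - 98.6/161) = 0.00267y*.
The bracket is 0.388, giving y* = 0.0992/0.00267 = 37.2.

x* ≈ 98.6, y* ≈ 37.2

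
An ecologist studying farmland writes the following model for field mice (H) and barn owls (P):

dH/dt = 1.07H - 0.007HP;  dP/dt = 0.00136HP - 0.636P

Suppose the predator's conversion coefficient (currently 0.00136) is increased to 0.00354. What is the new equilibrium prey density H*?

At the interior fixed point, setting dP/dt = 0 with P > 0 fixes H* = (predator death rate)/(HP coefficient) — independent of the other coefficients.
With the change, H* = 0.636/0.00354 = 180; it falls from 468.

H* ≈ 180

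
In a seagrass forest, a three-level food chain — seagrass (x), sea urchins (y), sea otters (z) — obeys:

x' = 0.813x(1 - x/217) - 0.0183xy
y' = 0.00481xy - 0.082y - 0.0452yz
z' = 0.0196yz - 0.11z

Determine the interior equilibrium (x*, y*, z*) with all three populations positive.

x* ≈ 190, y* ≈ 5.61, z* ≈ 18.4

From dz/dt = 0: 0.0196y* = 0.11, so y* = 5.61.
From dx/dt = 0: 0.813(1 - x*/217) = 0.0183·5.61, giving x* = 217·(1 - 0.126) = 190.
From dy/dt = 0: 0.00481·190 - 0.082 = 0.0452z*, so z* = 0.83/0.0452 = 18.4.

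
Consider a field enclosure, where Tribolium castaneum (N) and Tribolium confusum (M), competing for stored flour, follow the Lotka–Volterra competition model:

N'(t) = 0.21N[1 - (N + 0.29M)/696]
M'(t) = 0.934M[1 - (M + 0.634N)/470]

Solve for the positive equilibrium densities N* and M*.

N* ≈ 686, M* ≈ 35.2

Setting both brackets to zero gives the nullclines N + 0.29M = 696 and 0.634N + M = 470.
Substituting M = 470 - 0.634N into the first: N(1 - 0.29·0.634) = 696 - 0.29·470.
So N* = 560/0.816 = 686, and then M* = 470 - 0.634·686 = 35.2.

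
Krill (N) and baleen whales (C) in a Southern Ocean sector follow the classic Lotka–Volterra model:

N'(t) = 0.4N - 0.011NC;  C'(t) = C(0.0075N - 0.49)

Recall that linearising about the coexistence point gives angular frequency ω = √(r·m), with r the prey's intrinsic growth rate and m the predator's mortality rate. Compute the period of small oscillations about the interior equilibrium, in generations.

T ≈ 14.2 generations

Here r = 0.4 and m = 0.49, so r·m = 0.196.
ω = √0.196 = 0.443 per generation, hence T = 2π/ω ≈ 14.2 generations.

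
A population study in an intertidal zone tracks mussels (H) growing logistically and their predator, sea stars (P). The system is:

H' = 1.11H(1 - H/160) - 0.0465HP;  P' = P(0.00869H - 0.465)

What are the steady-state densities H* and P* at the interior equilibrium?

H* ≈ 53.5, P* ≈ 15.9

From dP/dt = 0 with P > 0: 0.00869H* = 0.465, so H* = 53.5.
Substitute into dH/dt = 0: 1.11(1 - 53.5/160) = 0.0465P*.
The bracket is 0.666, giving P* = 0.739/0.0465 = 15.9.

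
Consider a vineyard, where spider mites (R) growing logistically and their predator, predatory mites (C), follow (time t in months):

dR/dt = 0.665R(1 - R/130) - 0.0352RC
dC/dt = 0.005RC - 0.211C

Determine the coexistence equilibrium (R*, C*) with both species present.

R* ≈ 42.2, C* ≈ 12.8

From dC/dt = 0 with C > 0: 0.005R* = 0.211, so R* = 42.2.
Substitute into dR/dt = 0: 0.665(1 - 42.2/130) = 0.0352C*.
The bracket is 0.675, giving C* = 0.449/0.0352 = 12.8.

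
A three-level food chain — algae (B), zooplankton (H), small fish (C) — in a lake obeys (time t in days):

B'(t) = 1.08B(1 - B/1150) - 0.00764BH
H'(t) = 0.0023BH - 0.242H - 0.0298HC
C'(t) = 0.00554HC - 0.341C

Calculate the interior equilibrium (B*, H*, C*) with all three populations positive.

From dC/dt = 0: 0.00554H* = 0.341, so H* = 61.6.
From dB/dt = 0: 1.08(1 - B*/1150) = 0.00764·61.6, giving B* = 1150·(1 - 0.435) = 649.
From dH/dt = 0: 0.0023·649 - 0.242 = 0.0298C*, so C* = 1.25/0.0298 = 42.

B* ≈ 649, H* ≈ 61.6, C* ≈ 42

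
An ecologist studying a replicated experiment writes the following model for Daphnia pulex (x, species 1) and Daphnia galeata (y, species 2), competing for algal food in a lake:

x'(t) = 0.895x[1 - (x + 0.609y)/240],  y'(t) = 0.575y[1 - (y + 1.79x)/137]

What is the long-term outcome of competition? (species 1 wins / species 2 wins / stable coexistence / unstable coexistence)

Compare the nullcline intercepts: K1/α12 = 240/0.609 = 394 > K2 = 137; K2/α21 = 137/1.79 = 76.5 < K1 = 240.
Since the inequalities point opposite ways, species 1 can invade but species 2 cannot.

species 1 excludes species 2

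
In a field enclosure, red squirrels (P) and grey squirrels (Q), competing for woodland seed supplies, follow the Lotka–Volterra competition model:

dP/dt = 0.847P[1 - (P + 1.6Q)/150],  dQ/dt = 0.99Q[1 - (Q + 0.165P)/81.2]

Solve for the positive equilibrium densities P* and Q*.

Setting both brackets to zero gives the nullclines P + 1.6Q = 150 and 0.165P + Q = 81.2.
Substituting Q = 81.2 - 0.165P into the first: P(1 - 1.6·0.165) = 150 - 1.6·81.2.
So P* = 20.1/0.736 = 27.3, and then Q* = 81.2 - 0.165·27.3 = 76.7.

P* ≈ 27.3, Q* ≈ 76.7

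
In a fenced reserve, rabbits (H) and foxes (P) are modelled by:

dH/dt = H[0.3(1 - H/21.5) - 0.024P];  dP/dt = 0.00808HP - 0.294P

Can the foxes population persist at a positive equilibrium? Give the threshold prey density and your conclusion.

Threshold H = 36.4; K < 36.4, so no, the predator goes extinct.

The predator equation gives dP/dt > 0 only when H > 0.294/0.00808 = 36.4.
Without the predator, H → K = 21.5. Since 21.5 < 36.4, the predator cannot invade.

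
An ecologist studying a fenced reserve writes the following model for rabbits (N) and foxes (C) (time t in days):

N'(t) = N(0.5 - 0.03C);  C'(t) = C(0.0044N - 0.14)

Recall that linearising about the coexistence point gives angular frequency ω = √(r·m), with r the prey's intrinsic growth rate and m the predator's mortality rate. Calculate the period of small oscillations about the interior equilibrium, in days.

T ≈ 23.7 days

Here r = 0.5 and m = 0.14, so r·m = 0.07.
ω = √0.07 = 0.265 per day, hence T = 2π/ω ≈ 23.7 days.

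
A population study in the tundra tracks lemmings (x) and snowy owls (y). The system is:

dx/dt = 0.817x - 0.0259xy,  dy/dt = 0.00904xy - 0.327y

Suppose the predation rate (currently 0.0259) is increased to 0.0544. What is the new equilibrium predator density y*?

At the interior fixed point, setting dx/dt = 0 with x > 0 fixes y* = (prey growth rate)/(xy coefficient) — independent of the other coefficients.
With the change, y* = 0.817/0.0544 = 15; it falls from 31.5.

y* ≈ 15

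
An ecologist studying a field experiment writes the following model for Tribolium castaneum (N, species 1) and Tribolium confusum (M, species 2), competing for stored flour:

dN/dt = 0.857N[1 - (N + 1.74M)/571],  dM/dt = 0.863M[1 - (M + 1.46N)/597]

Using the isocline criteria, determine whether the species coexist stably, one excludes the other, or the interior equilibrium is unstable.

unstable coexistence (outcome depends on initial conditions)

Compare the nullcline intercepts: K1/α12 = 571/1.74 = 328 < K2 = 597; K2/α21 = 597/1.46 = 409 < K1 = 571.
Since both are reversed, neither can invade when rare; the interior point is a saddle.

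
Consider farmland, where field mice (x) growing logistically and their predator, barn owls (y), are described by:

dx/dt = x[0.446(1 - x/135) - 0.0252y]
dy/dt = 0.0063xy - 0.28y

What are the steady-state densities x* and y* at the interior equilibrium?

x* ≈ 44.4, y* ≈ 11.9

From dy/dt = 0 with y > 0: 0.0063x* = 0.28, so x* = 44.4.
Substitute into dx/dt = 0: 0.446(1 - 44.4/135) = 0.0252y*.
The bracket is 0.671, giving y* = 0.299/0.0252 = 11.9.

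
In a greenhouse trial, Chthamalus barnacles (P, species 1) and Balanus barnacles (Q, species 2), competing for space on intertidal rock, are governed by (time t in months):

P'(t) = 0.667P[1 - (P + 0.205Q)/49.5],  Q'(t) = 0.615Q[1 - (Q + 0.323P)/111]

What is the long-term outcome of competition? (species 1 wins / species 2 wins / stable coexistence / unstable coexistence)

stable coexistence

Compare the nullcline intercepts: K1/α12 = 49.5/0.205 = 241 > K2 = 111; K2/α21 = 111/0.323 = 344 > K1 = 49.5.
Since both inequalities hold, each species can invade when rare, so the interior equilibrium is stable.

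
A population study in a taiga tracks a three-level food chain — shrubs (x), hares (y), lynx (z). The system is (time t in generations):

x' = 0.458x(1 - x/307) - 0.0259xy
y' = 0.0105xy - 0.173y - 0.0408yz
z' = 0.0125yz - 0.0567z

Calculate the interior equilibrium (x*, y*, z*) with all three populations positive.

From dz/dt = 0: 0.0125y* = 0.0567, so y* = 4.54.
From dx/dt = 0: 0.458(1 - x*/307) = 0.0259·4.54, giving x* = 307·(1 - 0.257) = 228.
From dy/dt = 0: 0.0105·228 - 0.173 = 0.0408z*, so z* = 2.22/0.0408 = 54.5.

x* ≈ 228, y* ≈ 4.54, z* ≈ 54.5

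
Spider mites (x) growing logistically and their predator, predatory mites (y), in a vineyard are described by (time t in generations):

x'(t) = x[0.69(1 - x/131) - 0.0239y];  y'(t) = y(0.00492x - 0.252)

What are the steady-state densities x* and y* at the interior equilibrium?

From dy/dt = 0 with y > 0: 0.00492x* = 0.252, so x* = 51.2.
Substitute into dx/dt = 0: 0.69(1 - 51.2/131) = 0.0239y*.
The bracket is 0.609, giving y* = 0.42/0.0239 = 17.6.

x* ≈ 51.2, y* ≈ 17.6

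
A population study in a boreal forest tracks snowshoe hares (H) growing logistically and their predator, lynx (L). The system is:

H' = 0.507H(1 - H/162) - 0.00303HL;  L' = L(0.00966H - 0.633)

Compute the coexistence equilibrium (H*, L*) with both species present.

From dL/dt = 0 with L > 0: 0.00966H* = 0.633, so H* = 65.5.
Substitute into dH/dt = 0: 0.507(1 - 65.5/162) = 0.00303L*.
The bracket is 0.596, giving L* = 0.302/0.00303 = 99.6.

H* ≈ 65.5, L* ≈ 99.6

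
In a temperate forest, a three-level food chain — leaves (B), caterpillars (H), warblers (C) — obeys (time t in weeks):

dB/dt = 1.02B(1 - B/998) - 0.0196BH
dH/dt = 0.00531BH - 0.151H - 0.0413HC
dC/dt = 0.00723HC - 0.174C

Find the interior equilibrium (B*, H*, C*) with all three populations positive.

B* ≈ 536, H* ≈ 24.1, C* ≈ 65.3

From dC/dt = 0: 0.00723H* = 0.174, so H* = 24.1.
From dB/dt = 0: 1.02(1 - B*/998) = 0.0196·24.1, giving B* = 998·(1 - 0.462) = 536.
From dH/dt = 0: 0.00531·536 - 0.151 = 0.0413C*, so C* = 2.7/0.0413 = 65.3.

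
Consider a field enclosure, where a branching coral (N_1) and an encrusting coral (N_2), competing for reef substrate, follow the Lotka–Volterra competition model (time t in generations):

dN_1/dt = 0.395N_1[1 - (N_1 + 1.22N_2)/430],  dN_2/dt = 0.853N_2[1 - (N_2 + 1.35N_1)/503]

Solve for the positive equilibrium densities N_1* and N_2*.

Setting both brackets to zero gives the nullclines N_1 + 1.22N_2 = 430 and 1.35N_1 + N_2 = 503.
Substituting N_2 = 503 - 1.35N_1 into the first: N_1(1 - 1.22·1.35) = 430 - 1.22·503.
So N_1* = -184/-0.647 = 284, and then N_2* = 503 - 1.35·284 = 120.

N_1* ≈ 284, N_2* ≈ 120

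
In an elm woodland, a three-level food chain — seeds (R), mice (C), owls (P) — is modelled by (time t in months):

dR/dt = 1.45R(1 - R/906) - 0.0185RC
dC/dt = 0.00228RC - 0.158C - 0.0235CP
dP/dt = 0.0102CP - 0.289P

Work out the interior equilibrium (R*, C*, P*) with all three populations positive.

From dP/dt = 0: 0.0102C* = 0.289, so C* = 28.3.
From dR/dt = 0: 1.45(1 - R*/906) = 0.0185·28.3, giving R* = 906·(1 - 0.361) = 578.
From dC/dt = 0: 0.00228·578 - 0.158 = 0.0235P*, so P* = 1.16/0.0235 = 49.4.

R* ≈ 578, C* ≈ 28.3, P* ≈ 49.4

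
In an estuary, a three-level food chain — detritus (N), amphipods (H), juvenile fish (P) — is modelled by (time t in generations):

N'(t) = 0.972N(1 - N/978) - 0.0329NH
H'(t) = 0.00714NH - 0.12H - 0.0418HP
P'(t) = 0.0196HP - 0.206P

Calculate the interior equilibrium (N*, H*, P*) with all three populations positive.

From dP/dt = 0: 0.0196H* = 0.206, so H* = 10.5.
From dN/dt = 0: 0.972(1 - N*/978) = 0.0329·10.5, giving N* = 978·(1 - 0.356) = 630.
From dH/dt = 0: 0.00714·630 - 0.12 = 0.0418P*, so P* = 4.38/0.0418 = 105.

N* ≈ 630, H* ≈ 10.5, P* ≈ 105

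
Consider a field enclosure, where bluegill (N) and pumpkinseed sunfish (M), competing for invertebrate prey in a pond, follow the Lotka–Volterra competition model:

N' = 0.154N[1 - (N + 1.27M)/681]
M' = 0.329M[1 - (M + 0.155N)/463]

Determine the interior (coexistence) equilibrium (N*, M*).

N* ≈ 116, M* ≈ 445

Setting both brackets to zero gives the nullclines N + 1.27M = 681 and 0.155N + M = 463.
Substituting M = 463 - 0.155N into the first: N(1 - 1.27·0.155) = 681 - 1.27·463.
So N* = 93/0.803 = 116, and then M* = 463 - 0.155·116 = 445.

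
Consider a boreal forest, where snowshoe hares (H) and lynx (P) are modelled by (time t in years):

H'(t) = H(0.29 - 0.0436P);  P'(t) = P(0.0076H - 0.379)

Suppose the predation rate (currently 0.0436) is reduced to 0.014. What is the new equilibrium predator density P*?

At the interior fixed point, setting dH/dt = 0 with H > 0 fixes P* = (prey growth rate)/(HP coefficient) — independent of the other coefficients.
With the change, P* = 0.29/0.014 = 20.7; it rises from 6.65.

P* ≈ 20.7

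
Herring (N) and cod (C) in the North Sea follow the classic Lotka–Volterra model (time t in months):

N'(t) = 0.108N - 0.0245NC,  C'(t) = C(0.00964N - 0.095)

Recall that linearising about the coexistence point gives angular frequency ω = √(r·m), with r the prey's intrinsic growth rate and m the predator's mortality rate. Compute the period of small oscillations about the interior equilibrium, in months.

T ≈ 62 months

Here r = 0.108 and m = 0.095, so r·m = 0.0103.
ω = √0.0103 = 0.101 per month, hence T = 2π/ω ≈ 62 months.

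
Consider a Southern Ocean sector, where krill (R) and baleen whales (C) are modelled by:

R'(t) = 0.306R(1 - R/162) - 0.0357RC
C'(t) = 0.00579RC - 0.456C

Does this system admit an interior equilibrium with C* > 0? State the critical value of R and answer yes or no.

Threshold R = 78.8; K > 78.8, so yes, the predator persists.

The predator equation gives dC/dt > 0 only when R > 0.456/0.00579 = 78.8.
Without the predator, R → K = 162. Since 162 > 78.8, the predator can invade and persist.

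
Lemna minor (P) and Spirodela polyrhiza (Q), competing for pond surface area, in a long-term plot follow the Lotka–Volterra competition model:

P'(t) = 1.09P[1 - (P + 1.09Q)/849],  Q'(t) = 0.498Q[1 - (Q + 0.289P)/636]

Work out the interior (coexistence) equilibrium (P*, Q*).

P* ≈ 227, Q* ≈ 570

Setting both brackets to zero gives the nullclines P + 1.09Q = 849 and 0.289P + Q = 636.
Substituting Q = 636 - 0.289P into the first: P(1 - 1.09·0.289) = 849 - 1.09·636.
So P* = 156/0.685 = 227, and then Q* = 636 - 0.289·227 = 570.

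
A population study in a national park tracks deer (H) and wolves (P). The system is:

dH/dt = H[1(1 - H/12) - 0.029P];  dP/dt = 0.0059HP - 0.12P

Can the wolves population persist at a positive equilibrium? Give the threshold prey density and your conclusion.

The predator equation gives dP/dt > 0 only when H > 0.12/0.0059 = 20.3.
Without the predator, H → K = 12. Since 12 < 20.3, the predator cannot invade.

Threshold H = 20.3; K < 20.3, so no, the predator goes extinct.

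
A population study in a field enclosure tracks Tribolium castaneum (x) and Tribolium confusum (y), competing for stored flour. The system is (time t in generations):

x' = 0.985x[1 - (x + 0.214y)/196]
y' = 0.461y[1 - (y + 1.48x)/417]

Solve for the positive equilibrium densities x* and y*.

x* ≈ 156, y* ≈ 186

Setting both brackets to zero gives the nullclines x + 0.214y = 196 and 1.48x + y = 417.
Substituting y = 417 - 1.48x into the first: x(1 - 0.214·1.48) = 196 - 0.214·417.
So x* = 107/0.683 = 156, and then y* = 417 - 1.48·156 = 186.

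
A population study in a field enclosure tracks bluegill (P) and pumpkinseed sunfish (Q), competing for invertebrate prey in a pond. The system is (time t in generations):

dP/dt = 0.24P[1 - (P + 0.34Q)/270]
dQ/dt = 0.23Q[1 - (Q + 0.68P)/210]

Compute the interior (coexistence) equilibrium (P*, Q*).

P* ≈ 258, Q* ≈ 34.3

Setting both brackets to zero gives the nullclines P + 0.34Q = 270 and 0.68P + Q = 210.
Substituting Q = 210 - 0.68P into the first: P(1 - 0.34·0.68) = 270 - 0.34·210.
So P* = 199/0.769 = 258, and then Q* = 210 - 0.68·258 = 34.3.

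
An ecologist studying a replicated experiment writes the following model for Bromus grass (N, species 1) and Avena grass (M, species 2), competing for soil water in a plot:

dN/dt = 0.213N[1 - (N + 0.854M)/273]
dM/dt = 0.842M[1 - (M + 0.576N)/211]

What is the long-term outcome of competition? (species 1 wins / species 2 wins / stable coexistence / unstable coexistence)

Compare the nullcline intercepts: K1/α12 = 273/0.854 = 320 > K2 = 211; K2/α21 = 211/0.576 = 366 > K1 = 273.
Since both inequalities hold, each species can invade when rare, so the interior equilibrium is stable.

stable coexistence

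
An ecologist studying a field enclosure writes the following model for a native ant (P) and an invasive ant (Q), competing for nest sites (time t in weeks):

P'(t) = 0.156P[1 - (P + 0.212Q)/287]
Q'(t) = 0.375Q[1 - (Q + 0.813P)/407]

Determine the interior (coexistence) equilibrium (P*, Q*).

Setting both brackets to zero gives the nullclines P + 0.212Q = 287 and 0.813P + Q = 407.
Substituting Q = 407 - 0.813P into the first: P(1 - 0.212·0.813) = 287 - 0.212·407.
So P* = 201/0.828 = 243, and then Q* = 407 - 0.813·243 = 210.

P* ≈ 243, Q* ≈ 210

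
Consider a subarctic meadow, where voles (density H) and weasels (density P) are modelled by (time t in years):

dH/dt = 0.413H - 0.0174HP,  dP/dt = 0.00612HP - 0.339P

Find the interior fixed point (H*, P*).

H* ≈ 55.4, P* ≈ 23.7

Set dP/dt = 0 with P > 0: 0.00612H - 0.339 = 0, so H* = 0.339/0.00612 = 55.4.
Set dH/dt = 0 with H > 0: 0.413 - 0.0174P = 0, so P* = 0.413/0.0174 = 23.7.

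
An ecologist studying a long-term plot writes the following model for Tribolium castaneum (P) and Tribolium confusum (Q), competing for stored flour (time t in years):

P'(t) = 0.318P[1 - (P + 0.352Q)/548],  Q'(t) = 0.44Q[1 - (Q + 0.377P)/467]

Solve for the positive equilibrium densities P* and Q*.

P* ≈ 442, Q* ≈ 300

Setting both brackets to zero gives the nullclines P + 0.352Q = 548 and 0.377P + Q = 467.
Substituting Q = 467 - 0.377P into the first: P(1 - 0.352·0.377) = 548 - 0.352·467.
So P* = 384/0.867 = 442, and then Q* = 467 - 0.377·442 = 300.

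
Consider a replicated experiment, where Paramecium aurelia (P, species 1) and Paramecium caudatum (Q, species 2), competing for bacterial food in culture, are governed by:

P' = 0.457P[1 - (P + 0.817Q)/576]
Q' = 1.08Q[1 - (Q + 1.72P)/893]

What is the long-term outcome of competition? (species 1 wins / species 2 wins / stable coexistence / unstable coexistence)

Compare the nullcline intercepts: K1/α12 = 576/0.817 = 705 < K2 = 893; K2/α21 = 893/1.72 = 519 < K1 = 576.
Since both are reversed, neither can invade when rare; the interior point is a saddle.

unstable coexistence (outcome depends on initial conditions)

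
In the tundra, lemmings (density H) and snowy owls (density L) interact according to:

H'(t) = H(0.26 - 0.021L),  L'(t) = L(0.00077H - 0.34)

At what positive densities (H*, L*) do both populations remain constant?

Set dL/dt = 0 with L > 0: 0.00077H - 0.34 = 0, so H* = 0.34/0.00077 = 442.
Set dH/dt = 0 with H > 0: 0.26 - 0.021L = 0, so L* = 0.26/0.021 = 12.4.

H* ≈ 442, L* ≈ 12.4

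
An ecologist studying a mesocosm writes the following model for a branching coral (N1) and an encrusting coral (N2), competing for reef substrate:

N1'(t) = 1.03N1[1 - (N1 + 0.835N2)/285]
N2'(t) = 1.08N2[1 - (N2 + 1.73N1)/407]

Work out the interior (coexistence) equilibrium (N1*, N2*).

N1* ≈ 123, N2* ≈ 194

Setting both brackets to zero gives the nullclines N1 + 0.835N2 = 285 and 1.73N1 + N2 = 407.
Substituting N2 = 407 - 1.73N1 into the first: N1(1 - 0.835·1.73) = 285 - 0.835·407.
So N1* = -54.8/-0.445 = 123, and then N2* = 407 - 1.73·123 = 194.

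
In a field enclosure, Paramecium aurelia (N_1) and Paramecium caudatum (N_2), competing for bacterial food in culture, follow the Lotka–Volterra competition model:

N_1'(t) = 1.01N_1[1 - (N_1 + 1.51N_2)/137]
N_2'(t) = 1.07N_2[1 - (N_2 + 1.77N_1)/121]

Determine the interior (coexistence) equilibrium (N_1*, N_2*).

N_1* ≈ 27.3, N_2* ≈ 72.6

Setting both brackets to zero gives the nullclines N_1 + 1.51N_2 = 137 and 1.77N_1 + N_2 = 121.
Substituting N_2 = 121 - 1.77N_1 into the first: N_1(1 - 1.51·1.77) = 137 - 1.51·121.
So N_1* = -45.7/-1.67 = 27.3, and then N_2* = 121 - 1.77·27.3 = 72.6.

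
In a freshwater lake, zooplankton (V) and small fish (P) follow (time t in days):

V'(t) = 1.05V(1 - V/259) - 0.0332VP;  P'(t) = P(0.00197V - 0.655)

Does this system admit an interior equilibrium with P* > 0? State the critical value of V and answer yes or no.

Threshold V = 332; K < 332, so no, the predator goes extinct.

The predator equation gives dP/dt > 0 only when V > 0.655/0.00197 = 332.
Without the predator, V → K = 259. Since 259 < 332, the predator cannot invade.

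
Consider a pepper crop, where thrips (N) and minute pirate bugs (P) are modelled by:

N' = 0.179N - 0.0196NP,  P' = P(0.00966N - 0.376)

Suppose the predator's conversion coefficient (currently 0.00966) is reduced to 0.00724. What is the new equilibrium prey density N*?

At the interior fixed point, setting dP/dt = 0 with P > 0 fixes N* = (predator death rate)/(NP coefficient) — independent of the other coefficients.
With the change, N* = 0.376/0.00724 = 51.9; it rises from 38.9.

N* ≈ 51.9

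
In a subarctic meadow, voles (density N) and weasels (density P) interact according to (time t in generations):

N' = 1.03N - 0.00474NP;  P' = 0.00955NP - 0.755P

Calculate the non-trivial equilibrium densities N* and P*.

Set dP/dt = 0 with P > 0: 0.00955N - 0.755 = 0, so N* = 0.755/0.00955 = 79.1.
Set dN/dt = 0 with N > 0: 1.03 - 0.00474P = 0, so P* = 1.03/0.00474 = 217.

N* ≈ 79.1, P* ≈ 217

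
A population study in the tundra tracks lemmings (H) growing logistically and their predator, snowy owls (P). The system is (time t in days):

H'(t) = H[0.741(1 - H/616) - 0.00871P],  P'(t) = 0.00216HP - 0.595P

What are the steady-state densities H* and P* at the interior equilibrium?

From dP/dt = 0 with P > 0: 0.00216H* = 0.595, so H* = 275.
Substitute into dH/dt = 0: 0.741(1 - 275/616) = 0.00871P*.
The bracket is 0.553, giving P* = 0.41/0.00871 = 47.

H* ≈ 275, P* ≈ 47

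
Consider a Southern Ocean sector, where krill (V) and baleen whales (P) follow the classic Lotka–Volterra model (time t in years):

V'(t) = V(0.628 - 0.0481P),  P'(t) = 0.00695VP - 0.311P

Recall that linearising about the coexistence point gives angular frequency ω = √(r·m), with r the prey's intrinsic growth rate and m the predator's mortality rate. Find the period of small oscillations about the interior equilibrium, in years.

Here r = 0.628 and m = 0.311, so r·m = 0.195.
ω = √0.195 = 0.442 per year, hence T = 2π/ω ≈ 14.2 years.

T ≈ 14.2 years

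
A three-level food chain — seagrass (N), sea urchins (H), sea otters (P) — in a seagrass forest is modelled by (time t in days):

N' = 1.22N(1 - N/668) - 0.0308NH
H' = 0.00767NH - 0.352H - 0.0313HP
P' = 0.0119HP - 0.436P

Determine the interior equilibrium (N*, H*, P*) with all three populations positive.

From dP/dt = 0: 0.0119H* = 0.436, so H* = 36.6.
From dN/dt = 0: 1.22(1 - N*/668) = 0.0308·36.6, giving N* = 668·(1 - 0.925) = 50.1.
From dH/dt = 0: 0.00767·50.1 - 0.352 = 0.0313P*, so P* = 0.0324/0.0313 = 1.03.

N* ≈ 50.1, H* ≈ 36.6, P* ≈ 1.03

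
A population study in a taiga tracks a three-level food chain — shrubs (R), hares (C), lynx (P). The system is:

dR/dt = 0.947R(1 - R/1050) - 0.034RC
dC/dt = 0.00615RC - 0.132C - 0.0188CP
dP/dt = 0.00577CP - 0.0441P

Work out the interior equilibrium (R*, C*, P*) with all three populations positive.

From dP/dt = 0: 0.00577C* = 0.0441, so C* = 7.64.
From dR/dt = 0: 0.947(1 - R*/1050) = 0.034·7.64, giving R* = 1050·(1 - 0.274) = 762.
From dC/dt = 0: 0.00615·762 - 0.132 = 0.0188P*, so P* = 4.55/0.0188 = 242.

R* ≈ 762, C* ≈ 7.64, P* ≈ 242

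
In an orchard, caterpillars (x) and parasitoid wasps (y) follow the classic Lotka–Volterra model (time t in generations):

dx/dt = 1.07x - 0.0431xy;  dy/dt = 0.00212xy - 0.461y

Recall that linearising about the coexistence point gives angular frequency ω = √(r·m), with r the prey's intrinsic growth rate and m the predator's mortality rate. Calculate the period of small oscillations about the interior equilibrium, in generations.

T ≈ 8.95 generations

Here r = 1.07 and m = 0.461, so r·m = 0.493.
ω = √0.493 = 0.702 per generation, hence T = 2π/ω ≈ 8.95 generations.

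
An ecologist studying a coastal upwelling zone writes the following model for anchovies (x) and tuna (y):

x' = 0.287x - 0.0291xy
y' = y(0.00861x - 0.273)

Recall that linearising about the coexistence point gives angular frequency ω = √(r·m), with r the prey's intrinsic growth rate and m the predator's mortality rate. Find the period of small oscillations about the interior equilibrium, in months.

Here r = 0.287 and m = 0.273, so r·m = 0.0784.
ω = √0.0784 = 0.28 per month, hence T = 2π/ω ≈ 22.4 months.

T ≈ 22.4 months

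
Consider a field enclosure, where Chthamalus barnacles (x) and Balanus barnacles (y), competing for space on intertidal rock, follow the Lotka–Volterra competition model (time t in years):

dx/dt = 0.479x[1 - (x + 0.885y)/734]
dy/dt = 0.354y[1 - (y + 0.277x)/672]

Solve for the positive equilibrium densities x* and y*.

Setting both brackets to zero gives the nullclines x + 0.885y = 734 and 0.277x + y = 672.
Substituting y = 672 - 0.277x into the first: x(1 - 0.885·0.277) = 734 - 0.885·672.
So x* = 139/0.755 = 185, and then y* = 672 - 0.277·185 = 621.

x* ≈ 185, y* ≈ 621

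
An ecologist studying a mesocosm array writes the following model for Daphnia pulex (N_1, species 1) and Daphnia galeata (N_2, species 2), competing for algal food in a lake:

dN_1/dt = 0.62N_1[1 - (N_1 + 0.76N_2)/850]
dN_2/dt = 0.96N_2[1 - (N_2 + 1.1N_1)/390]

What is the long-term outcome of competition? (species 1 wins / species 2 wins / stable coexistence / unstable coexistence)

Compare the nullcline intercepts: K1/α12 = 850/0.76 = 1120 > K2 = 390; K2/α21 = 390/1.1 = 355 < K1 = 850.
Since the inequalities point opposite ways, species 1 can invade but species 2 cannot.

species 1 excludes species 2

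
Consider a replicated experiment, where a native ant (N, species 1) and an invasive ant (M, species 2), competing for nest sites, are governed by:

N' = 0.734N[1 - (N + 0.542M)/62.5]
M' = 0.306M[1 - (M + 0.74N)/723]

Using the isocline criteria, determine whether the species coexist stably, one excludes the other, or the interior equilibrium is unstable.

Compare the nullcline intercepts: K1/α12 = 62.5/0.542 = 115 < K2 = 723; K2/α21 = 723/0.74 = 977 > K1 = 62.5.
Since the inequalities point opposite ways, species 2 can invade but species 1 cannot.

species 2 excludes species 1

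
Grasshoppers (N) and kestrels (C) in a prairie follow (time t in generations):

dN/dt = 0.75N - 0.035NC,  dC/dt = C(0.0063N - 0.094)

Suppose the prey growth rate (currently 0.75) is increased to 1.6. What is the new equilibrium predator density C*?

At the interior fixed point, setting dN/dt = 0 with N > 0 fixes C* = (prey growth rate)/(NC coefficient) — independent of the other coefficients.
With the change, C* = 1.6/0.035 = 45.7; it rises from 21.4.

C* ≈ 45.7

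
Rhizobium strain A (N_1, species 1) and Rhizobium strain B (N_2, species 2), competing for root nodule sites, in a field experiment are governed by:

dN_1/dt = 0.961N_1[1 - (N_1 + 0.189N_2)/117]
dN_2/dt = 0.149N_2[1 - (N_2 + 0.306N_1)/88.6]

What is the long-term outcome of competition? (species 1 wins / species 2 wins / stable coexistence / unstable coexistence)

stable coexistence

Compare the nullcline intercepts: K1/α12 = 117/0.189 = 619 > K2 = 88.6; K2/α21 = 88.6/0.306 = 290 > K1 = 117.
Since both inequalities hold, each species can invade when rare, so the interior equilibrium is stable.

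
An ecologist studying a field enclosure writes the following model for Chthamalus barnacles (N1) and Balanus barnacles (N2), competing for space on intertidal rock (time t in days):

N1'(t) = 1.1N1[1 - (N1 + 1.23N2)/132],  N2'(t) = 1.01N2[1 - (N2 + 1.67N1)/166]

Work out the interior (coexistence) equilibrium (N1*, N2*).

Setting both brackets to zero gives the nullclines N1 + 1.23N2 = 132 and 1.67N1 + N2 = 166.
Substituting N2 = 166 - 1.67N1 into the first: N1(1 - 1.23·1.67) = 132 - 1.23·166.
So N1* = -72.2/-1.05 = 68.5, and then N2* = 166 - 1.67·68.5 = 51.6.

N1* ≈ 68.5, N2* ≈ 51.6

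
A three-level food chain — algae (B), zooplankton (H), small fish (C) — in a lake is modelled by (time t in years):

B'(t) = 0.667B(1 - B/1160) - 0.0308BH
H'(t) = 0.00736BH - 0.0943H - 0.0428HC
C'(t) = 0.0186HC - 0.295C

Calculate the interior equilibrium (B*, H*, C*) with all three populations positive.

B* ≈ 310, H* ≈ 15.9, C* ≈ 51.2

From dC/dt = 0: 0.0186H* = 0.295, so H* = 15.9.
From dB/dt = 0: 0.667(1 - B*/1160) = 0.0308·15.9, giving B* = 1160·(1 - 0.732) = 310.
From dH/dt = 0: 0.00736·310 - 0.0943 = 0.0428C*, so C* = 2.19/0.0428 = 51.2.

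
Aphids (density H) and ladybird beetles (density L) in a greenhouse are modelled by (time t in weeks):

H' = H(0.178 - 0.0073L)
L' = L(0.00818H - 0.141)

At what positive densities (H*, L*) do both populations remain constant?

H* ≈ 17.2, L* ≈ 24.4

Set dL/dt = 0 with L > 0: 0.00818H - 0.141 = 0, so H* = 0.141/0.00818 = 17.2.
Set dH/dt = 0 with H > 0: 0.178 - 0.0073L = 0, so L* = 0.178/0.0073 = 24.4.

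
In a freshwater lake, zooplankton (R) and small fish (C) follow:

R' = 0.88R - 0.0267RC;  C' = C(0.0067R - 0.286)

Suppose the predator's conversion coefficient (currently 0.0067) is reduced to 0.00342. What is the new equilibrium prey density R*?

R* ≈ 83.6

At the interior fixed point, setting dC/dt = 0 with C > 0 fixes R* = (predator death rate)/(RC coefficient) — independent of the other coefficients.
With the change, R* = 0.286/0.00342 = 83.6; it rises from 42.7.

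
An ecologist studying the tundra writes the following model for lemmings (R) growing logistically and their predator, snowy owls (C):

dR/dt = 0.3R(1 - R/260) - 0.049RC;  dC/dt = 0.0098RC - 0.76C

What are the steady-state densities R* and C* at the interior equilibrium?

From dC/dt = 0 with C > 0: 0.0098R* = 0.76, so R* = 77.6.
Substitute into dR/dt = 0: 0.3(1 - 77.6/260) = 0.049C*.
The bracket is 0.702, giving C* = 0.211/0.049 = 4.3.

R* ≈ 77.6, C* ≈ 4.3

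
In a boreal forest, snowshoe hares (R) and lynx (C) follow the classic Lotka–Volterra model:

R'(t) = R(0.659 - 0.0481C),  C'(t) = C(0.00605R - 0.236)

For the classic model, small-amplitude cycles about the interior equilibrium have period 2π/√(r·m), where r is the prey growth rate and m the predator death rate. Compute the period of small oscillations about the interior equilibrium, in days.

Here r = 0.659 and m = 0.236, so r·m = 0.156.
ω = √0.156 = 0.394 per day, hence T = 2π/ω ≈ 15.9 days.

T ≈ 15.9 days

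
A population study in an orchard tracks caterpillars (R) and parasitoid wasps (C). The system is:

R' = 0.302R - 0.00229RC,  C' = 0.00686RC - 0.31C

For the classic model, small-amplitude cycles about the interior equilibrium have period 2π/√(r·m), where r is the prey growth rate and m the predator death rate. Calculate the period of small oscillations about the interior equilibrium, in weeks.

T ≈ 20.5 weeks

Here r = 0.302 and m = 0.31, so r·m = 0.0936.
ω = √0.0936 = 0.306 per week, hence T = 2π/ω ≈ 20.5 weeks.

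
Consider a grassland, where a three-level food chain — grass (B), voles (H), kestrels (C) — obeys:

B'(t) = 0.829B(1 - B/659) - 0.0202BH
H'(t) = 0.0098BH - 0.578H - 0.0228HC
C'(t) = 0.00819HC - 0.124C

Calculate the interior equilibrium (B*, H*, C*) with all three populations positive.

B* ≈ 416, H* ≈ 15.1, C* ≈ 153

From dC/dt = 0: 0.00819H* = 0.124, so H* = 15.1.
From dB/dt = 0: 0.829(1 - B*/659) = 0.0202·15.1, giving B* = 659·(1 - 0.369) = 416.
From dH/dt = 0: 0.0098·416 - 0.578 = 0.0228C*, so C* = 3.5/0.0228 = 153.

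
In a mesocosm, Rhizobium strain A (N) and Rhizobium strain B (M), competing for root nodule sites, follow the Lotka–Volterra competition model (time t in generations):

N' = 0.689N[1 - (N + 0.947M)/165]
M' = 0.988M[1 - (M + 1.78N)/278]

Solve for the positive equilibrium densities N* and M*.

Setting both brackets to zero gives the nullclines N + 0.947M = 165 and 1.78N + M = 278.
Substituting M = 278 - 1.78N into the first: N(1 - 0.947·1.78) = 165 - 0.947·278.
So N* = -98.3/-0.686 = 143, and then M* = 278 - 1.78·143 = 22.9.

N* ≈ 143, M* ≈ 22.9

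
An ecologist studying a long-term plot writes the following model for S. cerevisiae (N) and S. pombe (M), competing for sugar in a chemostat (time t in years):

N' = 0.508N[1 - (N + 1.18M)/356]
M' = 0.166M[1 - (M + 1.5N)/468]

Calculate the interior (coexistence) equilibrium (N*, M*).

N* ≈ 255, M* ≈ 85.7

Setting both brackets to zero gives the nullclines N + 1.18M = 356 and 1.5N + M = 468.
Substituting M = 468 - 1.5N into the first: N(1 - 1.18·1.5) = 356 - 1.18·468.
So N* = -196/-0.77 = 255, and then M* = 468 - 1.5·255 = 85.7.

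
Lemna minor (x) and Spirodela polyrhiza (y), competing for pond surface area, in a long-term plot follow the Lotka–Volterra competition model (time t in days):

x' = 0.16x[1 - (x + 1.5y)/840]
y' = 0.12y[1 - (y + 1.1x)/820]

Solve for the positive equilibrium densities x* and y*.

x* ≈ 600, y* ≈ 160

Setting both brackets to zero gives the nullclines x + 1.5y = 840 and 1.1x + y = 820.
Substituting y = 820 - 1.1x into the first: x(1 - 1.5·1.1) = 840 - 1.5·820.
So x* = -390/-0.65 = 600, and then y* = 820 - 1.1·600 = 160.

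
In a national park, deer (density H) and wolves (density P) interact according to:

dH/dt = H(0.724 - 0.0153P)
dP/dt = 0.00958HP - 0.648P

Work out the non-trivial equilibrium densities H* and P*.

Set dP/dt = 0 with P > 0: 0.00958H - 0.648 = 0, so H* = 0.648/0.00958 = 67.6.
Set dH/dt = 0 with H > 0: 0.724 - 0.0153P = 0, so P* = 0.724/0.0153 = 47.3.

H* ≈ 67.6, P* ≈ 47.3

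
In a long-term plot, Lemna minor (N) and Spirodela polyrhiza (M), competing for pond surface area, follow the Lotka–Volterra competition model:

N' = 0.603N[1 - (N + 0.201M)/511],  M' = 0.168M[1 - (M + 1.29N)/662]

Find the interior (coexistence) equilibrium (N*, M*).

Setting both brackets to zero gives the nullclines N + 0.201M = 511 and 1.29N + M = 662.
Substituting M = 662 - 1.29N into the first: N(1 - 0.201·1.29) = 511 - 0.201·662.
So N* = 378/0.741 = 510, and then M* = 662 - 1.29·510 = 3.79.

N* ≈ 510, M* ≈ 3.79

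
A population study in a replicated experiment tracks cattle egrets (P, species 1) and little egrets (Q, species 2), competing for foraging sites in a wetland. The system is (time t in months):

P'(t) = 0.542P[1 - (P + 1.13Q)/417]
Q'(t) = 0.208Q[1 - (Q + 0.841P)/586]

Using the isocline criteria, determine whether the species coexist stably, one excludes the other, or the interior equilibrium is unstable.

Compare the nullcline intercepts: K1/α12 = 417/1.13 = 369 < K2 = 586; K2/α21 = 586/0.841 = 697 > K1 = 417.
Since the inequalities point opposite ways, species 2 can invade but species 1 cannot.

species 2 excludes species 1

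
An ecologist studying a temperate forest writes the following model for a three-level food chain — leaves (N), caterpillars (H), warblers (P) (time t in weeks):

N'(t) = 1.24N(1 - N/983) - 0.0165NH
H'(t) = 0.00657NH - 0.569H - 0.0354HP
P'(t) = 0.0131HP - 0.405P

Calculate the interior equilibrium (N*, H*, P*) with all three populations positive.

N* ≈ 579, H* ≈ 30.9, P* ≈ 91.3

From dP/dt = 0: 0.0131H* = 0.405, so H* = 30.9.
From dN/dt = 0: 1.24(1 - N*/983) = 0.0165·30.9, giving N* = 983·(1 - 0.411) = 579.
From dH/dt = 0: 0.00657·579 - 0.569 = 0.0354P*, so P* = 3.23/0.0354 = 91.3.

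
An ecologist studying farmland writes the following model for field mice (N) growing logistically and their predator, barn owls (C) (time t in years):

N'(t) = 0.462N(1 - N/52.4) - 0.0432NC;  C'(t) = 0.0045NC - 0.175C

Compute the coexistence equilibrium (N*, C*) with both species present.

N* ≈ 38.9, C* ≈ 2.76

From dC/dt = 0 with C > 0: 0.0045N* = 0.175, so N* = 38.9.
Substitute into dN/dt = 0: 0.462(1 - 38.9/52.4) = 0.0432C*.
The bracket is 0.258, giving C* = 0.119/0.0432 = 2.76.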